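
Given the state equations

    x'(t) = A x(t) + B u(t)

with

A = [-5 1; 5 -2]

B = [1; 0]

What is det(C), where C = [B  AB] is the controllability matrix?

5

AB = [[-5], [5]]
Controllability matrix C = [B  AB] = [[1, -5], [0, 5]]
det(C) = 1·5 - (-5)·0 = 5 - 0 = 5
Since det(C) ≠ 0, rank(C) = 2 and the system is completely controllable.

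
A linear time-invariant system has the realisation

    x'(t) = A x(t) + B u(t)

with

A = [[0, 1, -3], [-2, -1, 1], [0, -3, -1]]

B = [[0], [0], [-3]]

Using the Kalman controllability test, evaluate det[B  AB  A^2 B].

AB = [[9], [-3], [3]]
A^2B = [[-12], [-12], [6]]
Controllability matrix C = [B  AB  A^2B] = [[0, 9, -12], [0, -3, -12], [-3, 3, 6]]
Expanding along the first row, det(C) = 0·((-3)·6 - (-12)·3) - 9·(0·6 - (-12)·(-3)) + (-12)·(0·3 - (-3)·(-3)) = 0·18 - 9·(-36) + (-12)·(-9) = 432
Since det(C) ≠ 0, rank(C) = 3 and the system is completely controllable.

432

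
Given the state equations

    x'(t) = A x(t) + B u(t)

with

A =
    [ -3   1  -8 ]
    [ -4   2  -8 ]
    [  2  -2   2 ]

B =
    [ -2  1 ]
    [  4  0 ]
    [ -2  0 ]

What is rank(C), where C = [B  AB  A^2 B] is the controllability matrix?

2

AB = [[26, -3], [32, -4], [-16, 2]]
A^2B = [[82, -11], [88, -12], [-44, 6]]
Controllability matrix C = [B  AB  A^2B] = [[-2, 1, 26, -3, 82, -11], [4, 0, 32, -4, 88, -12], [-2, 0, -16, 2, -44, 6]]
The rows r1, r2, r3 of C are linearly dependent: r2 + 2·r3 = 0 (check each entry), so rank(C) ≤ 2.
The 2×2 minor from rows 1, 2, columns 1, 2 is (-2)·0 - 1·4 = 0 - 4 = -4 ≠ 0, so rank(C) = 2.
rank(C) = 2 < n = 3, so the pair (A, B) is not completely controllable.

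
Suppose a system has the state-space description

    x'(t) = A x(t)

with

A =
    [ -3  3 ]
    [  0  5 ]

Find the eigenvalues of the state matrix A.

-3, 5

det(sI - A) = s^2 - (tr A)s + det A, with tr A = (-3) + 5 = 2 and det A = (-3)·5 - 3·0 = -15 - 0 = -15.
So p(s) = det(sI - A) = s^2 - 2s - 15.
Factor s^2 - 2s - 15: two numbers with sum 2 and product -15 are 5 and -3, so s^2 - 2s - 15 = (s - 5)(s + 3).
Hence p(s) = (s - 5) (s + 3), with roots -3, 5.
At least one eigenvalue has non-negative real part, so the system is not asymptotically stable.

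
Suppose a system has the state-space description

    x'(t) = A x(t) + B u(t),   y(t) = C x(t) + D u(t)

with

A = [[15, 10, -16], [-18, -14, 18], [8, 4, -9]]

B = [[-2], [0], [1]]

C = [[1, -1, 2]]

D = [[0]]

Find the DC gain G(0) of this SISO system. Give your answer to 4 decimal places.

G(0) = C(-A)^{-1}B + D = -C A^{-1} B + D.
det A = -10, so A^{-1} = (1/-10)·adj(A) = [[-27/5, -13/5, 22/5], [9/5, 7/10, -9/5], [-4, -2, 3]]
A^{-1} B = [76/5, -27/5, 11]^T
C A^{-1} B = 213/5
G(0) = D - C A^{-1} B = 0 - (213/5) = -213/5 ≈ -42.6000

-42.6000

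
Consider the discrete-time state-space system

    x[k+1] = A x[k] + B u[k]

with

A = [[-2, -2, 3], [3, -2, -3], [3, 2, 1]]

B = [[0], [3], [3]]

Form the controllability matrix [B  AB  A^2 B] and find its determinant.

3888

AB = [[3], [-15], [9]]
A^2B = [[51], [12], [-12]]
Controllability matrix C = [B  AB  A^2B] = [[0, 3, 51], [3, -15, 12], [3, 9, -12]]
Expanding along the first row, det(C) = 0·((-15)·(-12) - 12·9) - 3·(3·(-12) - 12·3) + 51·(3·9 - (-15)·3) = 0·72 - 3·(-72) + 51·72 = 3888
Since det(C) ≠ 0, rank(C) = 3 and the system is completely controllable.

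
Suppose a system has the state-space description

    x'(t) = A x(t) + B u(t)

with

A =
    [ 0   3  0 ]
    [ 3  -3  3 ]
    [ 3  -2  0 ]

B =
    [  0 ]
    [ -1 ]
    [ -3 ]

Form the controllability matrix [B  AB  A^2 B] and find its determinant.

AB = [[-3], [-6], [2]]
A^2B = [[-18], [15], [3]]
Controllability matrix C = [B  AB  A^2B] = [[0, -3, -18], [-1, -6, 15], [-3, 2, 3]]
Expanding along the first row, det(C) = 0·((-6)·3 - 15·2) - (-3)·((-1)·3 - 15·(-3)) + (-18)·((-1)·2 - (-6)·(-3)) = 0·(-48) - (-3)·42 + (-18)·(-20) = 486
Since det(C) ≠ 0, rank(C) = 3 and the system is completely controllable.

486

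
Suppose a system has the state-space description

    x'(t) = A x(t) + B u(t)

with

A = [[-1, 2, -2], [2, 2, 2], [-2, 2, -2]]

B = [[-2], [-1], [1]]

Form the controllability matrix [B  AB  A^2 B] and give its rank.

3

AB = [[-2], [-4], [0]]
A^2B = [[-6], [-12], [-4]]
Controllability matrix C = [B  AB  A^2B] = [[-2, -2, -6], [-1, -4, -12], [1, 0, -4]]
det(C) = (-2)·((-4)·(-4) - (-12)·0) - (-2)·((-1)·(-4) - (-12)·1) + (-6)·((-1)·0 - (-4)·1) = (-2)·16 - (-2)·16 + (-6)·4 = -24 ≠ 0, so rank(C) = 3.
rank(C) = 3 = n, so the pair (A, B) is completely controllable.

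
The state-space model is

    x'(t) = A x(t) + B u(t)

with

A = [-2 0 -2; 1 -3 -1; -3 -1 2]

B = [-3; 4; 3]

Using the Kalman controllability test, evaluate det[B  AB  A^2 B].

AB = [[0], [-18], [11]]
A^2B = [[-22], [43], [40]]
Controllability matrix C = [B  AB  A^2B] = [[-3, 0, -22], [4, -18, 43], [3, 11, 40]]
Expanding along the first row, det(C) = (-3)·((-18)·40 - 43·11) - 0·(4·40 - 43·3) + (-22)·(4·11 - (-18)·3) = (-3)·(-1193) - 0·31 + (-22)·98 = 1423
Since det(C) ≠ 0, rank(C) = 3 and the system is completely controllable.

1423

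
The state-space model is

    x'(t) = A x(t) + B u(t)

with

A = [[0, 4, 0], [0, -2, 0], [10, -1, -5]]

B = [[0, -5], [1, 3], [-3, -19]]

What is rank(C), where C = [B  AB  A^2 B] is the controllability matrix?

AB = [[4, 12], [-2, -6], [14, 42]]
A^2B = [[-8, -24], [4, 12], [-28, -84]]
Controllability matrix C = [B  AB  A^2B] = [[0, -5, 4, 12, -8, -24], [1, 3, -2, -6, 4, 12], [-3, -19, 14, 42, -28, -84]]
The rows r1, r2, r3 of C are linearly dependent: -2·r1 + 3·r2 + r3 = 0 (check each entry), so rank(C) ≤ 2.
The 2×2 minor from rows 1, 2, columns 1, 2 is 0·3 - (-5)·1 = 0 - (-5) = 5 ≠ 0, so rank(C) = 2.
rank(C) = 2 < n = 3, so the pair (A, B) is not completely controllable.

2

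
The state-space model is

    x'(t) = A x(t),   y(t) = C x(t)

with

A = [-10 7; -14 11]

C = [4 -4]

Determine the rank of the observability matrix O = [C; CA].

CA = [[16, -16]]
Observability matrix O = [C; CA] = [[4, -4], [16, -16]]
Every row of O is a scalar multiple of row 1 = [4, -4] (multipliers 1, 4), so the rows span a one-dimensional space.
O ≠ 0, hence rank(O) = 1.
rank(O) = 1 < n = 2, so the pair (A, C) is not completely observable.

1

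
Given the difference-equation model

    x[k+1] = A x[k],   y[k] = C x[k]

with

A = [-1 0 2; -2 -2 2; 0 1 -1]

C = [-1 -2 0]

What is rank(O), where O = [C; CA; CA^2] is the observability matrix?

3

CA = [[5, 4, -6]]
CA^2 = [[-13, -14, 24]]
Observability matrix O = [C; CA; CA^2] = [[-1, -2, 0], [5, 4, -6], [-13, -14, 24]]
det(O) = (-1)·(4·24 - (-6)·(-14)) - (-2)·(5·24 - (-6)·(-13)) + 0·(5·(-14) - 4·(-13)) = (-1)·12 - (-2)·42 + 0·(-18) = 72 ≠ 0, so rank(O) = 3.
rank(O) = 3 = n, so the pair (A, C) is completely observable.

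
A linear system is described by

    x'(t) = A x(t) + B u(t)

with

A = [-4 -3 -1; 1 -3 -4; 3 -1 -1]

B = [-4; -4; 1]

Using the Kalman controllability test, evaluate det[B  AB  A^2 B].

AB = [[27], [4], [-9]]
A^2B = [[-111], [51], [86]]
Controllability matrix C = [B  AB  A^2B] = [[-4, 27, -111], [-4, 4, 51], [1, -9, 86]]
Expanding along the first row, det(C) = (-4)·(4·86 - 51·(-9)) - 27·((-4)·86 - 51·1) + (-111)·((-4)·(-9) - 4·1) = (-4)·803 - 27·(-395) + (-111)·32 = 3901
Since det(C) ≠ 0, rank(C) = 3 and the system is completely controllable.

3901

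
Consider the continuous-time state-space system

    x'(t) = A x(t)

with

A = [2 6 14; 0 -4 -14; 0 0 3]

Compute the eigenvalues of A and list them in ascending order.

-4, 2, 3

det(sI - A) = s^3 - (tr A)s^2 + (M11 + M22 + M33)s - det A, where Mii is the 2×2 principal minor of A obtained by deleting row i and column i.
tr A = 2 + (-4) + 3 = 1; M11 = (-4)·3 - (-14)·0 = -12 - 0 = -12; M22 = 2·3 - 14·0 = 6 - 0 = 6; M33 = 2·(-4) - 6·0 = -8 - 0 = -8; sum of minors = -14.
det A = 2·((-4)·3 - (-14)·0) - 6·(0·3 - (-14)·0) + 14·(0·0 - (-4)·0) = 2·(-12) - 6·0 + 14·0 = -24.
So p(s) = det(sI - A) = s^3 - s^2 - 14s + 24.
Rational-root test: any integer root divides 24. Testing small divisors, s = 2 works: p(2) = 8 + (-4) + (-28) + 24 = 0, so (s - 2) is a factor.
Dividing, p(s) = (s - 2)(s^2 + s - 12).
Factor s^2 + s - 12: two numbers with sum -1 and product -12 are 3 and -4, so s^2 + s - 12 = (s - 3)(s + 4).
Hence p(s) = (s - 3) (s - 2) (s + 4), with roots -4, 2, 3.
At least one eigenvalue has non-negative real part, so the system is not asymptotically stable.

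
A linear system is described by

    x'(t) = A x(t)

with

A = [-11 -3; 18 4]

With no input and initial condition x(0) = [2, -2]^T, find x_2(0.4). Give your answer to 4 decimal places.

1.6133

det(sI - A) = s^2 - (tr A)s + det A, with tr A = (-11) + 4 = -7 and det A = (-11)·4 - (-3)·18 = -44 - (-54) = 10.
So p(s) = det(sI - A) = s^2 + 7s + 10.
Factor s^2 + 7s + 10: two numbers with sum -7 and product 10 are -2 and -5, so s^2 + 7s + 10 = (s + 2)(s + 5).
Hence p(s) = (s + 2) (s + 5), with roots -5, -2.
The eigenvalues -5, -2 are distinct and real, so A is diagonalisable and x(t) = e^{At} x(0) = V diag(e^{λ_i t}) V^{-1} x(0), where the columns of V are the eigenvectors.
λ = -5: A - (-5)I = [[-6, -3], [18, 9]]. Row 1 gives (-6)·v1 + (-3)·v2 = 0, so take v_1 = [1, -2]^T.
λ = -2: A - (-2)I = [[-9, -3], [18, 6]]. Row 1 gives (-9)·v1 + (-3)·v2 = 0, so take v_2 = [-1, 3]^T.
V = [v_1 v_2] = [[1, -1], [-2, 3]] has det V = 1, so V^{-1} = adj(V)/det V = [[3, 1], [2, 1]].
Modal coordinates z(0) = V^{-1} x(0): 3·2 + 1·(-2) = 4; 2·2 + 1·(-2) = 2; so z(0) = [4, 2]^T.
x_2(t) = Σ_i (v_i)_2 · z_i(0) · e^{λ_i t} (row 2 of V times the modal terms).
x_2(0.4) = (-2)·4·e^{-5·0.4} + 3·2·e^{-2·0.4} = (-8)·0.135335 + 6·0.449329 = 1.6133.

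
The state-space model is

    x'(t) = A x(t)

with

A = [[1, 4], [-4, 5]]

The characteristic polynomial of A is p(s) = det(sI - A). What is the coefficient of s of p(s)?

For a 2×2 matrix, det(sI - A) = s^2 - (tr A)s + det A.
tr A = 6, det A = 21.
So p(s) = s^2 - 6s + 21.
The coefficient of s is -6.

-6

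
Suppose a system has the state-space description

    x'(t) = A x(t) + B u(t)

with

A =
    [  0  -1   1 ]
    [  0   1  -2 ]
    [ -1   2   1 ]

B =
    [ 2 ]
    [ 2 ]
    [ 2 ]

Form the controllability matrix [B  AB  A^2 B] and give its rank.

AB = [[0], [-2], [4]]
A^2B = [[6], [-10], [0]]
Controllability matrix C = [B  AB  A^2B] = [[2, 0, 6], [2, -2, -10], [2, 4, 0]]
det(C) = 2·((-2)·0 - (-10)·4) - 0·(2·0 - (-10)·2) + 6·(2·4 - (-2)·2) = 2·40 - 0·20 + 6·12 = 152 ≠ 0, so rank(C) = 3.
rank(C) = 3 = n, so the pair (A, B) is completely controllable.

3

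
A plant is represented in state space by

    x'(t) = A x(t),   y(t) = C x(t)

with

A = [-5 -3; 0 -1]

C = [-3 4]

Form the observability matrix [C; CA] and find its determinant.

CA = [[15, 5]]
Observability matrix O = [C; CA] = [[-3, 4], [15, 5]]
det(O) = (-3)·5 - 4·15 = -15 - 60 = -75
Since det(O) ≠ 0, rank(O) = 2 and the system is completely observable.

-75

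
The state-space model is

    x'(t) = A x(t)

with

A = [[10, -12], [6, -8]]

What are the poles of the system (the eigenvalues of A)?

-2, 4

det(sI - A) = s^2 - (tr A)s + det A, with tr A = 10 + (-8) = 2 and det A = 10·(-8) - (-12)·6 = -80 - (-72) = -8.
So p(s) = det(sI - A) = s^2 - 2s - 8.
Factor s^2 - 2s - 8: two numbers with sum 2 and product -8 are 4 and -2, so s^2 - 2s - 8 = (s - 4)(s + 2).
Hence p(s) = (s - 4) (s + 2), with roots -2, 4.
At least one eigenvalue has non-negative real part, so the system is not asymptotically stable.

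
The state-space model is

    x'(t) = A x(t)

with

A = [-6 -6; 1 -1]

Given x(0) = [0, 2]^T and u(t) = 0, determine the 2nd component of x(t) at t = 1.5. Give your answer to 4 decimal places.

det(sI - A) = s^2 - (tr A)s + det A, with tr A = (-6) + (-1) = -7 and det A = (-6)·(-1) - (-6)·1 = 6 - (-6) = 12.
So p(s) = det(sI - A) = s^2 + 7s + 12.
Factor s^2 + 7s + 12: two numbers with sum -7 and product 12 are -3 and -4, so s^2 + 7s + 12 = (s + 3)(s + 4).
Hence p(s) = (s + 3) (s + 4), with roots -4, -3.
The eigenvalues -4, -3 are distinct and real, so A is diagonalisable and x(t) = e^{At} x(0) = V diag(e^{λ_i t}) V^{-1} x(0), where the columns of V are the eigenvectors.
λ = -4: A - (-4)I = [[-2, -6], [1, 3]]. Row 1 gives (-2)·v1 + (-6)·v2 = 0, so take v_1 = [-3, 1]^T.
λ = -3: A - (-3)I = [[-3, -6], [1, 2]]. Row 1 gives (-3)·v1 + (-6)·v2 = 0, so take v_2 = [-2, 1]^T.
V = [v_1 v_2] = [[-3, -2], [1, 1]] has det V = -1, so V^{-1} = adj(V)/det V = [[-1, -2], [1, 3]].
Modal coordinates z(0) = V^{-1} x(0): (-1)·0 + (-2)·2 = -4; 1·0 + 3·2 = 6; so z(0) = [-4, 6]^T.
x_2(t) = Σ_i (v_i)_2 · z_i(0) · e^{λ_i t} (row 2 of V times the modal terms).
x_2(1.5) = 1·(-4)·e^{-4·1.5} + 1·6·e^{-3·1.5} = (-4)·0.002479 + 6·0.011109 = 0.0567.

0.0567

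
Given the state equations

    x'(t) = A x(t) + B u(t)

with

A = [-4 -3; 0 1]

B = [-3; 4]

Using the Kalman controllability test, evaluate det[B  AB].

-12

AB = [[0], [4]]
Controllability matrix C = [B  AB] = [[-3, 0], [4, 4]]
det(C) = (-3)·4 - 0·4 = -12 - 0 = -12
Since det(C) ≠ 0, rank(C) = 2 and the system is completely controllable.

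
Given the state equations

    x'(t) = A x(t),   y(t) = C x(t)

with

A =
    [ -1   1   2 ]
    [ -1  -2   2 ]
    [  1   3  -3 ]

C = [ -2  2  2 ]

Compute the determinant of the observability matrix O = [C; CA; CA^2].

CA = [[2, 0, -6]]
CA^2 = [[-8, -16, 22]]
Observability matrix O = [C; CA; CA^2] = [[-2, 2, 2], [2, 0, -6], [-8, -16, 22]]
Expanding along the first row, det(O) = (-2)·(0·22 - (-6)·(-16)) - 2·(2·22 - (-6)·(-8)) + 2·(2·(-16) - 0·(-8)) = (-2)·(-96) - 2·(-4) + 2·(-32) = 136
Since det(O) ≠ 0, rank(O) = 3 and the system is completely observable.

136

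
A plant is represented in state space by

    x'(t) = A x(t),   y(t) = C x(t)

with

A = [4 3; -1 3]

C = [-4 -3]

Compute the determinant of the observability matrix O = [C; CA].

45

CA = [[-13, -21]]
Observability matrix O = [C; CA] = [[-4, -3], [-13, -21]]
det(O) = (-4)·(-21) - (-3)·(-13) = 84 - 39 = 45
Since det(O) ≠ 0, rank(O) = 2 and the system is completely observable.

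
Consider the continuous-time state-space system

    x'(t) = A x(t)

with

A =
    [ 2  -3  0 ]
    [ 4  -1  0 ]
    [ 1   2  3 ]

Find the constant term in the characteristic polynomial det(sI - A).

-30

Expand det(sI - A) for the 3×3 matrix.
p(s) = s^3 - 4s^2 + 13s - 30.
(Check: constant term = det(-A) = (-1)^3 det A = -30; coefficient of s^2 = -tr A = -4.)
The constant term is -30.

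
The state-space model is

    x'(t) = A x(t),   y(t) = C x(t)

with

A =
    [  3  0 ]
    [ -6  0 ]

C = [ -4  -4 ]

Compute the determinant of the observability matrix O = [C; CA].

48

CA = [[12, 0]]
Observability matrix O = [C; CA] = [[-4, -4], [12, 0]]
det(O) = (-4)·0 - (-4)·12 = 0 - (-48) = 48
Since det(O) ≠ 0, rank(O) = 2 and the system is completely observable.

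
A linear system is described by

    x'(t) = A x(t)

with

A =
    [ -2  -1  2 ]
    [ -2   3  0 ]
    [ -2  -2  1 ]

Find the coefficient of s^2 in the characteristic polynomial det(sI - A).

-2

Expand det(sI - A) for the 3×3 matrix.
p(s) = s^3 - 2s^2 - 3s - 12.
(Check: constant term = det(-A) = (-1)^3 det A = -12; coefficient of s^2 = -tr A = -2.)
The coefficient of s^2 is -2.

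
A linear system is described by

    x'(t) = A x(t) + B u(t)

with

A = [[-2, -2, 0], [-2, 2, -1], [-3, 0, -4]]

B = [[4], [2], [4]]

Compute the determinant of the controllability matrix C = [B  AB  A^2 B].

AB = [[-12], [-8], [-28]]
A^2B = [[40], [36], [148]]
Controllability matrix C = [B  AB  A^2B] = [[4, -12, 40], [2, -8, 36], [4, -28, 148]]
Expanding along the first row, det(C) = 4·((-8)·148 - 36·(-28)) - (-12)·(2·148 - 36·4) + 40·(2·(-28) - (-8)·4) = 4·(-176) - (-12)·152 + 40·(-24) = 160
Since det(C) ≠ 0, rank(C) = 3 and the system is completely controllable.

160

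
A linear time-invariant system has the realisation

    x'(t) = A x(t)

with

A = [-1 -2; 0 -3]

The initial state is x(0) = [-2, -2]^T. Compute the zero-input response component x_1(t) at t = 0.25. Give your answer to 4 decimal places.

-0.9447

det(sI - A) = s^2 - (tr A)s + det A, with tr A = (-1) + (-3) = -4 and det A = (-1)·(-3) - (-2)·0 = 3 - 0 = 3.
So p(s) = det(sI - A) = s^2 + 4s + 3.
Factor s^2 + 4s + 3: two numbers with sum -4 and product 3 are -1 and -3, so s^2 + 4s + 3 = (s + 1)(s + 3).
Hence p(s) = (s + 1) (s + 3), with roots -3, -1.
The eigenvalues -3, -1 are distinct and real, so A is diagonalisable and x(t) = e^{At} x(0) = V diag(e^{λ_i t}) V^{-1} x(0), where the columns of V are the eigenvectors.
λ = -3: A - (-3)I = [[2, -2], [0, 0]]. Row 1 gives 2·v1 + (-2)·v2 = 0, so take v_1 = [1, 1]^T.
λ = -1: A - (-1)I = [[0, -2], [0, -2]]. Row 1 gives 0·v1 + (-2)·v2 = 0, so take v_2 = [-1, 0]^T.
V = [v_1 v_2] = [[1, -1], [1, 0]] has det V = 1, so V^{-1} = adj(V)/det V = [[0, 1], [-1, 1]].
Modal coordinates z(0) = V^{-1} x(0): 0·(-2) + 1·(-2) = -2; (-1)·(-2) + 1·(-2) = 0; so z(0) = [-2, 0]^T.
x_1(t) = Σ_i (v_i)_1 · z_i(0) · e^{λ_i t} (row 1 of V times the modal terms).
x_1(0.25) = 1·(-2)·e^{-3·0.25} + (-1)·0·e^{-1·0.25} = (-2)·0.472367 + 0·0.778801 = -0.9447.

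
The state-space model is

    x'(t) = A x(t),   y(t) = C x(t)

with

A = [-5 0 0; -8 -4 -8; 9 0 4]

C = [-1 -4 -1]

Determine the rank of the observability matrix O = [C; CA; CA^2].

CA = [[28, 16, 28]]
CA^2 = [[-16, -64, -16]]
Observability matrix O = [C; CA; CA^2] = [[-1, -4, -1], [28, 16, 28], [-16, -64, -16]]
The columns c1, c2, c3 of O are linearly dependent: -c1 + c3 = 0 (check each entry), so rank(O) ≤ 2.
The 2×2 minor from rows 1, 2, columns 1, 2 is (-1)·16 - (-4)·28 = -16 - (-112) = 96 ≠ 0, so rank(O) = 2.
rank(O) = 2 < n = 3, so the pair (A, C) is not completely observable.

2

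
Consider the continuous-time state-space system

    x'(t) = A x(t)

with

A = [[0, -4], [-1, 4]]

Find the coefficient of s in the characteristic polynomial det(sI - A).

For a 2×2 matrix, det(sI - A) = s^2 - (tr A)s + det A.
tr A = 4, det A = -4.
So p(s) = s^2 - 4s - 4.
The coefficient of s is -4.

-4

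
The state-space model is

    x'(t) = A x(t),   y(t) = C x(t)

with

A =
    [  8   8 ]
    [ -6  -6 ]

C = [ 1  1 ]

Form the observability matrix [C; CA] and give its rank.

1

CA = [[2, 2]]
Observability matrix O = [C; CA] = [[1, 1], [2, 2]]
Every row of O is a scalar multiple of row 1 = [1, 1] (multipliers 1, 2), so the rows span a one-dimensional space.
O ≠ 0, hence rank(O) = 1.
rank(O) = 1 < n = 2, so the pair (A, C) is not completely observable.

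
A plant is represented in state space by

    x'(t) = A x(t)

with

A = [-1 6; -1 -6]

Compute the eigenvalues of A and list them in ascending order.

det(sI - A) = s^2 - (tr A)s + det A, with tr A = (-1) + (-6) = -7 and det A = (-1)·(-6) - 6·(-1) = 6 - (-6) = 12.
So p(s) = det(sI - A) = s^2 + 7s + 12.
Factor s^2 + 7s + 12: two numbers with sum -7 and product 12 are -3 and -4, so s^2 + 7s + 12 = (s + 3)(s + 4).
Hence p(s) = (s + 3) (s + 4), with roots -4, -3.
All eigenvalues have negative real part, so the system is asymptotically stable.

-4, -3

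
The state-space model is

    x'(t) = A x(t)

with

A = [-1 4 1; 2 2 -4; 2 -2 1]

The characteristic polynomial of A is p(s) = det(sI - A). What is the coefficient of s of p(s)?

-19

Expand det(sI - A) for the 3×3 matrix.
p(s) = s^3 - 2s^2 - 19s + 42.
(Check: constant term = det(-A) = (-1)^3 det A = 42; coefficient of s^2 = -tr A = -2.)
The coefficient of s is -19.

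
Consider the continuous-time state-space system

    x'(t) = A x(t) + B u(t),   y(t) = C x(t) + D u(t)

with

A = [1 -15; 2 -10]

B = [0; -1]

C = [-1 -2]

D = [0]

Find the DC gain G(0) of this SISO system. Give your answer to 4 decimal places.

G(0) = C(-A)^{-1}B + D = -C A^{-1} B + D.
det A = 20, so A^{-1} = (1/20)·adj(A) = [[-1/2, 3/4], [-1/10, 1/20]]
A^{-1} B = [-3/4, -1/20]^T
C A^{-1} B = 17/20
G(0) = D - C A^{-1} B = 0 - (17/20) = -17/20 ≈ -0.8500

-0.8500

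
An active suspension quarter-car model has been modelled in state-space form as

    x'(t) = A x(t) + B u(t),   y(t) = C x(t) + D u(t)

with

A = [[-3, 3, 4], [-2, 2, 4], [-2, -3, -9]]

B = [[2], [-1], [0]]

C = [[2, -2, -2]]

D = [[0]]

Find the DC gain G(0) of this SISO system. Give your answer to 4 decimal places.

G(0) = C(-A)^{-1}B + D = -C A^{-1} B + D.
det A = -20, so A^{-1} = (1/-20)·adj(A) = [[3/10, -3/4, -1/5], [13/10, -7/4, -1/5], [-1/2, 3/4, 0]]
A^{-1} B = [27/20, 87/20, -7/4]^T
C A^{-1} B = -5/2
G(0) = D - C A^{-1} B = 0 - (-5/2) = 5/2 ≈ 2.5000

2.5000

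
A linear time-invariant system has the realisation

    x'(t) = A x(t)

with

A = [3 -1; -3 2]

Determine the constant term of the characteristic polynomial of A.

3

For a 2×2 matrix, det(sI - A) = s^2 - (tr A)s + det A.
tr A = 5, det A = 3.
So p(s) = s^2 - 5s + 3.
The constant term is 3.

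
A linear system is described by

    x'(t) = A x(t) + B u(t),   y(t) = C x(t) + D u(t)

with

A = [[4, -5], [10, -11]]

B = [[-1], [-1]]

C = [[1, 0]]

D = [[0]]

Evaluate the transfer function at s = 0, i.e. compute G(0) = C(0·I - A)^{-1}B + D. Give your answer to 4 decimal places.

-1.0000

G(0) = C(-A)^{-1}B + D = -C A^{-1} B + D.
det A = 6, so A^{-1} = (1/6)·adj(A) = [[-11/6, 5/6], [-5/3, 2/3]]
A^{-1} B = [1, 1]^T
C A^{-1} B = 1
G(0) = D - C A^{-1} B = 0 - (1) = -1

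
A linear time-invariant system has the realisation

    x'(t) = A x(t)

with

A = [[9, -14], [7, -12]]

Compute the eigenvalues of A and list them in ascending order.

-5, 2

det(sI - A) = s^2 - (tr A)s + det A, with tr A = 9 + (-12) = -3 and det A = 9·(-12) - (-14)·7 = -108 - (-98) = -10.
So p(s) = det(sI - A) = s^2 + 3s - 10.
Factor s^2 + 3s - 10: two numbers with sum -3 and product -10 are 2 and -5, so s^2 + 3s - 10 = (s - 2)(s + 5).
Hence p(s) = (s - 2) (s + 5), with roots -5, 2.
At least one eigenvalue has non-negative real part, so the system is not asymptotically stable.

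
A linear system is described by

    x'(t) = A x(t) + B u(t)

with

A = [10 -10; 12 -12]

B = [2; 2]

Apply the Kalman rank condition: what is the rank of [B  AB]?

AB = [[0], [0]]
Controllability matrix C = [B  AB] = [[2, 0], [2, 0]]
Every column of C is a scalar multiple of column 1 = [2, 2] (multipliers 1, 0), so the columns span a one-dimensional space.
C ≠ 0, hence rank(C) = 1.
rank(C) = 1 < n = 2, so the pair (A, B) is not completely controllable.

1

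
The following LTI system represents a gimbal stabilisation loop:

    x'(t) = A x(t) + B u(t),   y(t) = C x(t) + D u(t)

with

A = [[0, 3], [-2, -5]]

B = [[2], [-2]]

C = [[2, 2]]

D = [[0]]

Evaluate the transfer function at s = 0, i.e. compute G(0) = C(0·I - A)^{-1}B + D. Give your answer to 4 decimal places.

0.0000

G(0) = C(-A)^{-1}B + D = -C A^{-1} B + D.
det A = 6, so A^{-1} = (1/6)·adj(A) = [[-5/6, -1/2], [1/3, 0]]
A^{-1} B = [-2/3, 2/3]^T
C A^{-1} B = 0
G(0) = D - C A^{-1} B = 0 - (0) = 0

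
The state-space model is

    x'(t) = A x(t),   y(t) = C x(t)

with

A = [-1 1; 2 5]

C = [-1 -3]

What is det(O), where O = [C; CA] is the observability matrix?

1

CA = [[-5, -16]]
Observability matrix O = [C; CA] = [[-1, -3], [-5, -16]]
det(O) = (-1)·(-16) - (-3)·(-5) = 16 - 15 = 1
Since det(O) ≠ 0, rank(O) = 2 and the system is completely observable.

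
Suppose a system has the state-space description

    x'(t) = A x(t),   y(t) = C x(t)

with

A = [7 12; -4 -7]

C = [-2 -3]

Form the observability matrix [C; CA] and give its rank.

1

CA = [[-2, -3]]
Observability matrix O = [C; CA] = [[-2, -3], [-2, -3]]
Every row of O is a scalar multiple of row 1 = [-2, -3] (multipliers 1, 1), so the rows span a one-dimensional space.
O ≠ 0, hence rank(O) = 1.
rank(O) = 1 < n = 2, so the pair (A, C) is not completely observable.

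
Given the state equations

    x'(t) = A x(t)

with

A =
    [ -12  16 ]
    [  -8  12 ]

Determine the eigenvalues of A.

-4, 4

det(sI - A) = s^2 - (tr A)s + det A, with tr A = (-12) + 12 = 0 and det A = (-12)·12 - 16·(-8) = -144 - (-128) = -16.
So p(s) = det(sI - A) = s^2 - 16.
Factor s^2 - 16: two numbers with sum 0 and product -16 are 4 and -4, so s^2 - 16 = (s - 4)(s + 4).
Hence p(s) = (s - 4) (s + 4), with roots -4, 4.
At least one eigenvalue has non-negative real part, so the system is not asymptotically stable.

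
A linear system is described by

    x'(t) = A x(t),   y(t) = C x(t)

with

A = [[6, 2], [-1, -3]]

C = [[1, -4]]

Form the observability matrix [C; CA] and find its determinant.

54

CA = [[10, 14]]
Observability matrix O = [C; CA] = [[1, -4], [10, 14]]
det(O) = 1·14 - (-4)·10 = 14 - (-40) = 54
Since det(O) ≠ 0, rank(O) = 2 and the system is completely observable.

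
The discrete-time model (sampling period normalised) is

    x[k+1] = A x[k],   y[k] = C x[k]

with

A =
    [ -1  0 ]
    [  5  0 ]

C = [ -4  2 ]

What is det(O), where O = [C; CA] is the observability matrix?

CA = [[14, 0]]
Observability matrix O = [C; CA] = [[-4, 2], [14, 0]]
det(O) = (-4)·0 - 2·14 = 0 - 28 = -28
Since det(O) ≠ 0, rank(O) = 2 and the system is completely observable.

-28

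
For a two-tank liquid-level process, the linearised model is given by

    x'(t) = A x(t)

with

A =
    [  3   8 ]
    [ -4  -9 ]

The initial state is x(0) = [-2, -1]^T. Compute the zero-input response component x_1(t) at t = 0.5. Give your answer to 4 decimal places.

-3.3108

det(sI - A) = s^2 - (tr A)s + det A, with tr A = 3 + (-9) = -6 and det A = 3·(-9) - 8·(-4) = -27 - (-32) = 5.
So p(s) = det(sI - A) = s^2 + 6s + 5.
Factor s^2 + 6s + 5: two numbers with sum -6 and product 5 are -1 and -5, so s^2 + 6s + 5 = (s + 1)(s + 5).
Hence p(s) = (s + 1) (s + 5), with roots -5, -1.
The eigenvalues -5, -1 are distinct and real, so A is diagonalisable and x(t) = e^{At} x(0) = V diag(e^{λ_i t}) V^{-1} x(0), where the columns of V are the eigenvectors.
λ = -5: A - (-5)I = [[8, 8], [-4, -4]]. Row 1 gives 8·v1 + 8·v2 = 0, so take v_1 = [1, -1]^T.
λ = -1: A - (-1)I = [[4, 8], [-4, -8]]. Row 1 gives 4·v1 + 8·v2 = 0, so take v_2 = [-2, 1]^T.
V = [v_1 v_2] = [[1, -2], [-1, 1]] has det V = -1, so V^{-1} = adj(V)/det V = [[-1, -2], [-1, -1]].
Modal coordinates z(0) = V^{-1} x(0): (-1)·(-2) + (-2)·(-1) = 4; (-1)·(-2) + (-1)·(-1) = 3; so z(0) = [4, 3]^T.
x_1(t) = Σ_i (v_i)_1 · z_i(0) · e^{λ_i t} (row 1 of V times the modal terms).
x_1(0.5) = 1·4·e^{-5·0.5} + (-2)·3·e^{-1·0.5} = 4·0.082085 + (-6)·0.606531 = -3.3108.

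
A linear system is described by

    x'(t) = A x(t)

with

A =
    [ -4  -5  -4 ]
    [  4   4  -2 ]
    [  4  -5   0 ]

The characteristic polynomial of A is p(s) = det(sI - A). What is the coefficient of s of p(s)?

10

Expand det(sI - A) for the 3×3 matrix.
p(s) = s^3 + 10s - 224.
(Check: constant term = det(-A) = (-1)^3 det A = -224; coefficient of s^2 = -tr A = 0.)
The coefficient of s is 10.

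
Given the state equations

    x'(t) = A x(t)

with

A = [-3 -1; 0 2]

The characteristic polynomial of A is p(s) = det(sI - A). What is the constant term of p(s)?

-6

For a 2×2 matrix, det(sI - A) = s^2 - (tr A)s + det A.
tr A = -1, det A = -6.
So p(s) = s^2 + s - 6.
The constant term is -6.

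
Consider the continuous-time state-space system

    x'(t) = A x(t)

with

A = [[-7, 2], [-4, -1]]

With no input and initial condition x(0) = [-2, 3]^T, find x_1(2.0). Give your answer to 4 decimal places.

det(sI - A) = s^2 - (tr A)s + det A, with tr A = (-7) + (-1) = -8 and det A = (-7)·(-1) - 2·(-4) = 7 - (-8) = 15.
So p(s) = det(sI - A) = s^2 + 8s + 15.
Factor s^2 + 8s + 15: two numbers with sum -8 and product 15 are -3 and -5, so s^2 + 8s + 15 = (s + 3)(s + 5).
Hence p(s) = (s + 3) (s + 5), with roots -5, -3.
The eigenvalues -5, -3 are distinct and real, so A is diagonalisable and x(t) = e^{At} x(0) = V diag(e^{λ_i t}) V^{-1} x(0), where the columns of V are the eigenvectors.
λ = -5: A - (-5)I = [[-2, 2], [-4, 4]]. Row 1 gives (-2)·v1 + 2·v2 = 0, so take v_1 = [1, 1]^T.
λ = -3: A - (-3)I = [[-4, 2], [-4, 2]]. Row 1 gives (-4)·v1 + 2·v2 = 0, so take v_2 = [1, 2]^T.
V = [v_1 v_2] = [[1, 1], [1, 2]] has det V = 1, so V^{-1} = adj(V)/det V = [[2, -1], [-1, 1]].
Modal coordinates z(0) = V^{-1} x(0): 2·(-2) + (-1)·3 = -7; (-1)·(-2) + 1·3 = 5; so z(0) = [-7, 5]^T.
x_1(t) = Σ_i (v_i)_1 · z_i(0) · e^{λ_i t} (row 1 of V times the modal terms).
x_1(2.0) = 1·(-7)·e^{-5·2.0} + 1·5·e^{-3·2.0} = (-7)·0.000045 + 5·0.002479 = 0.0121.

0.0121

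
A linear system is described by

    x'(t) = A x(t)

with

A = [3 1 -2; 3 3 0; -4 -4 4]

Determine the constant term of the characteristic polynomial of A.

Expand det(sI - A) for the 3×3 matrix.
p(s) = s^3 - 10s^2 + 22s - 24.
(Check: constant term = det(-A) = (-1)^3 det A = -24; coefficient of s^2 = -tr A = -10.)
The constant term is -24.

-24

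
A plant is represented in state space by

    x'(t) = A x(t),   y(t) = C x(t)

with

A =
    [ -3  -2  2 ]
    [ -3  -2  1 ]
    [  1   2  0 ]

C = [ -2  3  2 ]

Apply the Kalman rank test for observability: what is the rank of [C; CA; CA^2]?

3

CA = [[-1, 2, -1]]
CA^2 = [[-4, -4, 0]]
Observability matrix O = [C; CA; CA^2] = [[-2, 3, 2], [-1, 2, -1], [-4, -4, 0]]
det(O) = (-2)·(2·0 - (-1)·(-4)) - 3·((-1)·0 - (-1)·(-4)) + 2·((-1)·(-4) - 2·(-4)) = (-2)·(-4) - 3·(-4) + 2·12 = 44 ≠ 0, so rank(O) = 3.
rank(O) = 3 = n, so the pair (A, C) is completely observable.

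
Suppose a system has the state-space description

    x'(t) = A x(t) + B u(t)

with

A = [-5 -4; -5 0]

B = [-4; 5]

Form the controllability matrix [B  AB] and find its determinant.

AB = [[0], [20]]
Controllability matrix C = [B  AB] = [[-4, 0], [5, 20]]
det(C) = (-4)·20 - 0·5 = -80 - 0 = -80
Since det(C) ≠ 0, rank(C) = 2 and the system is completely controllable.

-80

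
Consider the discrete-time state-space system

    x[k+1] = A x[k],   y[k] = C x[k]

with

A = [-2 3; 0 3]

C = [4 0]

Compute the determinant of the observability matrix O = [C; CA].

CA = [[-8, 12]]
Observability matrix O = [C; CA] = [[4, 0], [-8, 12]]
det(O) = 4·12 - 0·(-8) = 48 - 0 = 48
Since det(O) ≠ 0, rank(O) = 2 and the system is completely observable.

48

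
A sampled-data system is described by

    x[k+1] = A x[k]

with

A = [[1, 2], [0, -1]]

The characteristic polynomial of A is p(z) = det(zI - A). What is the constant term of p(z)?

-1

For a 2×2 matrix, det(zI - A) = z^2 - (tr A)z + det A.
tr A = 0, det A = -1.
So p(z) = z^2 - 1.
The constant term is -1.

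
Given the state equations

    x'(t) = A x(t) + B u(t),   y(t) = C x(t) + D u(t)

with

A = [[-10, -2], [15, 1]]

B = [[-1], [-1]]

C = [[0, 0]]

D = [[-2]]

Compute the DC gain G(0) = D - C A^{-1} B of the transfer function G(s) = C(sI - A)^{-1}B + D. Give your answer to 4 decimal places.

G(0) = C(-A)^{-1}B + D = -C A^{-1} B + D.
det A = 20, so A^{-1} = (1/20)·adj(A) = [[1/20, 1/10], [-3/4, -1/2]]
A^{-1} B = [-3/20, 5/4]^T
C A^{-1} B = 0
G(0) = D - C A^{-1} B = -2 - (0) = -2

-2.0000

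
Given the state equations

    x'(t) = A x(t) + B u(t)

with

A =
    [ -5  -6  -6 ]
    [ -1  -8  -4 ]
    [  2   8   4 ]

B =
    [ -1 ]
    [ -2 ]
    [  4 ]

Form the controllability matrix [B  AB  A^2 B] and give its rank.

2

AB = [[-7], [1], [-2]]
A^2B = [[41], [7], [-14]]
Controllability matrix C = [B  AB  A^2B] = [[-1, -7, 41], [-2, 1, 7], [4, -2, -14]]
The rows r1, r2, r3 of C are linearly dependent: 2·r2 + r3 = 0 (check each entry), so rank(C) ≤ 2.
The 2×2 minor from rows 1, 2, columns 1, 2 is (-1)·1 - (-7)·(-2) = -1 - 14 = -15 ≠ 0, so rank(C) = 2.
rank(C) = 2 < n = 3, so the pair (A, B) is not completely controllable.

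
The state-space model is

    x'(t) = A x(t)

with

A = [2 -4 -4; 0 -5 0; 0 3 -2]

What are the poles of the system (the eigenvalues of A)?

det(sI - A) = s^3 - (tr A)s^2 + (M11 + M22 + M33)s - det A, where Mii is the 2×2 principal minor of A obtained by deleting row i and column i.
tr A = 2 + (-5) + (-2) = -5; M11 = (-5)·(-2) - 0·3 = 10 - 0 = 10; M22 = 2·(-2) - (-4)·0 = -4 - 0 = -4; M33 = 2·(-5) - (-4)·0 = -10 - 0 = -10; sum of minors = -4.
det A = 2·((-5)·(-2) - 0·3) - (-4)·(0·(-2) - 0·0) + (-4)·(0·3 - (-5)·0) = 2·10 - (-4)·0 + (-4)·0 = 20.
So p(s) = det(sI - A) = s^3 + 5s^2 - 4s - 20.
Rational-root test: any integer root divides -20. Testing small divisors, s = -2 works: p(-2) = -8 + 20 + 8 + (-20) = 0, so (s + 2) is a factor.
Dividing, p(s) = (s + 2)(s^2 + 3s - 10).
Factor s^2 + 3s - 10: two numbers with sum -3 and product -10 are 2 and -5, so s^2 + 3s - 10 = (s - 2)(s + 5).
Hence p(s) = (s - 2) (s + 2) (s + 5), with roots -5, -2, 2.
At least one eigenvalue has non-negative real part, so the system is not asymptotically stable.

-5, -2, 2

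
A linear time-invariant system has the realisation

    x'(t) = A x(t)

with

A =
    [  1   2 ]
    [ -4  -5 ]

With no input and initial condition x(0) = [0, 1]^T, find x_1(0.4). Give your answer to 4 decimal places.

0.3691

det(sI - A) = s^2 - (tr A)s + det A, with tr A = 1 + (-5) = -4 and det A = 1·(-5) - 2·(-4) = -5 - (-8) = 3.
So p(s) = det(sI - A) = s^2 + 4s + 3.
Factor s^2 + 4s + 3: two numbers with sum -4 and product 3 are -1 and -3, so s^2 + 4s + 3 = (s + 1)(s + 3).
Hence p(s) = (s + 1) (s + 3), with roots -3, -1.
The eigenvalues -3, -1 are distinct and real, so A is diagonalisable and x(t) = e^{At} x(0) = V diag(e^{λ_i t}) V^{-1} x(0), where the columns of V are the eigenvectors.
λ = -3: A - (-3)I = [[4, 2], [-4, -2]]. Row 1 gives 4·v1 + 2·v2 = 0, so take v_1 = [-1, 2]^T.
λ = -1: A - (-1)I = [[2, 2], [-4, -4]]. Row 1 gives 2·v1 + 2·v2 = 0, so take v_2 = [1, -1]^T.
V = [v_1 v_2] = [[-1, 1], [2, -1]] has det V = -1, so V^{-1} = adj(V)/det V = [[1, 1], [2, 1]].
Modal coordinates z(0) = V^{-1} x(0): 1·0 + 1·1 = 1; 2·0 + 1·1 = 1; so z(0) = [1, 1]^T.
x_1(t) = Σ_i (v_i)_1 · z_i(0) · e^{λ_i t} (row 1 of V times the modal terms).
x_1(0.4) = (-1)·1·e^{-3·0.4} + 1·1·e^{-1·0.4} = (-1)·0.301194 + 1·0.670320 = 0.3691.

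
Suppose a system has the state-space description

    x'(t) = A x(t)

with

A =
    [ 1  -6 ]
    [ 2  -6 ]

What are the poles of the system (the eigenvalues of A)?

-3, -2

det(sI - A) = s^2 - (tr A)s + det A, with tr A = 1 + (-6) = -5 and det A = 1·(-6) - (-6)·2 = -6 - (-12) = 6.
So p(s) = det(sI - A) = s^2 + 5s + 6.
Factor s^2 + 5s + 6: two numbers with sum -5 and product 6 are -2 and -3, so s^2 + 5s + 6 = (s + 2)(s + 3).
Hence p(s) = (s + 2) (s + 3), with roots -3, -2.
All eigenvalues have negative real part, so the system is asymptotically stable.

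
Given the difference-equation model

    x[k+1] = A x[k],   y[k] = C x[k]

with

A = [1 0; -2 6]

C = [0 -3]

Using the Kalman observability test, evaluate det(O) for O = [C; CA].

18

CA = [[6, -18]]
Observability matrix O = [C; CA] = [[0, -3], [6, -18]]
det(O) = 0·(-18) - (-3)·6 = 0 - (-18) = 18
Since det(O) ≠ 0, rank(O) = 2 and the system is completely observable.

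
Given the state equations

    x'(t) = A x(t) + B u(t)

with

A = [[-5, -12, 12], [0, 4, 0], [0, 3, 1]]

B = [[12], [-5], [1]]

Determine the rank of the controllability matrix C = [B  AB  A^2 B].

2

AB = [[12], [-20], [-14]]
A^2B = [[12], [-80], [-74]]
Controllability matrix C = [B  AB  A^2B] = [[12, 12, 12], [-5, -20, -80], [1, -14, -74]]
The rows r1, r2, r3 of C are linearly dependent: -r1 - 2·r2 + 2·r3 = 0 (check each entry), so rank(C) ≤ 2.
The 2×2 minor from rows 1, 2, columns 1, 2 is 12·(-20) - 12·(-5) = -240 - (-60) = -180 ≠ 0, so rank(C) = 2.
rank(C) = 2 < n = 3, so the pair (A, B) is not completely controllable.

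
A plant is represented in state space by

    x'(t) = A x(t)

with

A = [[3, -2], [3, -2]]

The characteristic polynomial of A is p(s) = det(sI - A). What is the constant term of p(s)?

For a 2×2 matrix, det(sI - A) = s^2 - (tr A)s + det A.
tr A = 1, det A = 0.
So p(s) = s^2 - s.
The constant term is 0.

0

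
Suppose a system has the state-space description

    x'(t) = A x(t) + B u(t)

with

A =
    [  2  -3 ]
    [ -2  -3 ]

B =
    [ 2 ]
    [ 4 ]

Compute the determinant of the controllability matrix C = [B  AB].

AB = [[-8], [-16]]
Controllability matrix C = [B  AB] = [[2, -8], [4, -16]]
det(C) = 2·(-16) - (-8)·4 = -32 - (-32) = 0
Since det(C) = 0, rank(C) < 2 and the system is not completely controllable.

0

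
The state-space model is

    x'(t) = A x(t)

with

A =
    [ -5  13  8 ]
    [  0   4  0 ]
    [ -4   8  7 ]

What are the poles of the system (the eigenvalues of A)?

-1, 3, 4

det(sI - A) = s^3 - (tr A)s^2 + (M11 + M22 + M33)s - det A, where Mii is the 2×2 principal minor of A obtained by deleting row i and column i.
tr A = (-5) + 4 + 7 = 6; M11 = 4·7 - 0·8 = 28 - 0 = 28; M22 = (-5)·7 - 8·(-4) = -35 - (-32) = -3; M33 = (-5)·4 - 13·0 = -20 - 0 = -20; sum of minors = 5.
det A = (-5)·(4·7 - 0·8) - 13·(0·7 - 0·(-4)) + 8·(0·8 - 4·(-4)) = (-5)·28 - 13·0 + 8·16 = -12.
So p(s) = det(sI - A) = s^3 - 6s^2 + 5s + 12.
Rational-root test: any integer root divides 12. Testing small divisors, s = -1 works: p(-1) = -1 + (-6) + (-5) + 12 = 0, so (s + 1) is a factor.
Dividing, p(s) = (s + 1)(s^2 - 7s + 12).
Factor s^2 - 7s + 12: two numbers with sum 7 and product 12 are 4 and 3, so s^2 - 7s + 12 = (s - 4)(s - 3).
Hence p(s) = (s - 4) (s - 3) (s + 1), with roots -1, 3, 4.
At least one eigenvalue has non-negative real part, so the system is not asymptotically stable.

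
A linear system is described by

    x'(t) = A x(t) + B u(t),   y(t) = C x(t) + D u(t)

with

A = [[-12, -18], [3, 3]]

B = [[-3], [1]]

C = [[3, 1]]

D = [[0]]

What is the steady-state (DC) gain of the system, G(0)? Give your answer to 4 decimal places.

G(0) = C(-A)^{-1}B + D = -C A^{-1} B + D.
det A = 18, so A^{-1} = (1/18)·adj(A) = [[1/6, 1], [-1/6, -2/3]]
A^{-1} B = [1/2, -1/6]^T
C A^{-1} B = 4/3
G(0) = D - C A^{-1} B = 0 - (4/3) = -4/3 ≈ -1.3333

-1.3333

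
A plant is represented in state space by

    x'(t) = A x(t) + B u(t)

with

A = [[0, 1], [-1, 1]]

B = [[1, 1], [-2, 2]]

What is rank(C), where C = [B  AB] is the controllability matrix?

2

AB = [[-2, 2], [-3, 1]]
Controllability matrix C = [B  AB] = [[1, 1, -2, 2], [-2, 2, -3, 1]]
Take the 2×2 submatrix of C formed by columns 1, 2: [[1, 1], [-2, 2]]. Its determinant is 1·2 - 1·(-2) = 2 - (-2) = 4 ≠ 0.
So rank(C) ≥ 2; since C has 2 rows, rank(C) = 2.
rank(C) = 2 = n, so the pair (A, B) is completely controllable.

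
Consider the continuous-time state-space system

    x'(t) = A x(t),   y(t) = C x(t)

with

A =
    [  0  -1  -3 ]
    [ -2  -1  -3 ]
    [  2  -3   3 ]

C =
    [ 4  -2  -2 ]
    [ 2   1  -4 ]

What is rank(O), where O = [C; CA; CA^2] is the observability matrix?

CA = [[0, 4, -12], [-10, 9, -21]]
CA^2 = [[-32, 32, -48], [-60, 64, -60]]
Observability matrix O = [C; CA; CA^2] = [[4, -2, -2], [2, 1, -4], [0, 4, -12], [-10, 9, -21], [-32, 32, -48], [-60, 64, -60]]
Take the 3×3 submatrix of O formed by rows 1, 2, 3: [[4, -2, -2], [2, 1, -4], [0, 4, -12]]. Its determinant is 4·(1·(-12) - (-4)·4) - (-2)·(2·(-12) - (-4)·0) + (-2)·(2·4 - 1·0) = 4·4 - (-2)·(-24) + (-2)·8 = -48 ≠ 0.
So rank(O) ≥ 3; since O has 3 columns, rank(O) = 3.
rank(O) = 3 = n, so the pair (A, C) is completely observable.

3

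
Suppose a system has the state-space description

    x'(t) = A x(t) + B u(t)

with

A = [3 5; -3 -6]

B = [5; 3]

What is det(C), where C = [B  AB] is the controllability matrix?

AB = [[30], [-33]]
Controllability matrix C = [B  AB] = [[5, 30], [3, -33]]
det(C) = 5·(-33) - 30·3 = -165 - 90 = -255
Since det(C) ≠ 0, rank(C) = 2 and the system is completely controllable.

-255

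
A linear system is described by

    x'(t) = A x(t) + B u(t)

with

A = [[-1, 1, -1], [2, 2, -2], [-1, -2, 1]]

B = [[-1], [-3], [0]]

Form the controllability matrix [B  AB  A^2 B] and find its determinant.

AB = [[-2], [-8], [7]]
A^2B = [[-13], [-34], [25]]
Controllability matrix C = [B  AB  A^2B] = [[-1, -2, -13], [-3, -8, -34], [0, 7, 25]]
Expanding along the first row, det(C) = (-1)·((-8)·25 - (-34)·7) - (-2)·((-3)·25 - (-34)·0) + (-13)·((-3)·7 - (-8)·0) = (-1)·38 - (-2)·(-75) + (-13)·(-21) = 85
Since det(C) ≠ 0, rank(C) = 3 and the system is completely controllable.

85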